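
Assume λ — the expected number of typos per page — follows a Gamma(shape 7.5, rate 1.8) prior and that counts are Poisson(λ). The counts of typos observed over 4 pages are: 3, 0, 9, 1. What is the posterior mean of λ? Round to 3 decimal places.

The Poisson likelihood adds the total count to the shape and the number of exposure periods to the rate. Here ∑xᵢ = 13 and n = 4, so shape 7.5→20.5 and rate 1.8→5.8.
E[λ | data] = 20.5/5.8 = 3.534.

Posterior mean ≈ 3.534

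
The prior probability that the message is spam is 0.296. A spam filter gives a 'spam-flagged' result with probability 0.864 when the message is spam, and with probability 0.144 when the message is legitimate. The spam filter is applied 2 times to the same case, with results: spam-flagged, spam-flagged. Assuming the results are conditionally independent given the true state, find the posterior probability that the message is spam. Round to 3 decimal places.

Let H be the event that the message is spam; start with P(H) = 0.296. P('spam-flagged'|H) = 0.864, P('spam-flagged'|¬H) = 0.144.
Update on result 1 ('spam-flagged'): P(H) ← 0.864·0.2960 / (0.864·0.2960 + 0.144·0.7040) = 0.25574/0.35712 = 0.7161.
Update on result 2 ('spam-flagged'): P(H) ← 0.864·0.7161 / (0.864·0.7161 + 0.144·0.2839) = 0.61874/0.65961 = 0.9380.

Posterior P(H) ≈ 0.938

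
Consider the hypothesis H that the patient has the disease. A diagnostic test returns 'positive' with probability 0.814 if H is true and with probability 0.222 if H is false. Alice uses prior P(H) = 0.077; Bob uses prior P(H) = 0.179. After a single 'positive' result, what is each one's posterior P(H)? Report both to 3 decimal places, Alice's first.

Alice: 0.234; Bob: 0.444

P('+'|H) = 0.814, P('+'|¬H) = 0.222.
Alice: numerator 0.814·0.077 = 0.062678; evidence = 0.062678+0.222·0.923 = 0.26758; posterior = 0.234.
Bob: numerator 0.814·0.179 = 0.14571; evidence = 0.14571+0.222·0.821 = 0.32797; posterior = 0.444.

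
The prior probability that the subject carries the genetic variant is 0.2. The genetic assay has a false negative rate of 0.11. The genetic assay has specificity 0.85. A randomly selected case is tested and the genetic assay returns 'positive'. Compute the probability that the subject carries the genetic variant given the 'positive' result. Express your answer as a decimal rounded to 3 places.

Let H be the event that the subject carries the genetic variant. P(H) = 0.2, so P(¬H) = 0.8. With E the 'positive' result, P(E|H) = 0.89 and P(E|¬H) = 0.15.
P(E) = 0.89·0.2 + 0.15·0.8 = 0.17800 + 0.12000 = 0.29800.
By Bayes' theorem, P(H|E) = 0.17800 / 0.29800 = 0.597.

P(H | E) ≈ 0.597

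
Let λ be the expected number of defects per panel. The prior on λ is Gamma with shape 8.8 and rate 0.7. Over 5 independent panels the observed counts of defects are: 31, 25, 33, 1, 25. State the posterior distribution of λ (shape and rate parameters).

Posterior: Gamma(shape=123.8, rate=5.7)

The Poisson likelihood adds the total count to the shape and the number of exposure periods to the rate. Here ∑xᵢ = 115 and n = 5, so shape 8.8→123.8 and rate 0.7→5.7.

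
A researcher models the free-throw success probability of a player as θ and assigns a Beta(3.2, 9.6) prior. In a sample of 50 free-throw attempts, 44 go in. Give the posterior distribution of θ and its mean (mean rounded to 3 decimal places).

Observing 44 successes and 6 failures updates Beta(3.2, 9.6) by adding the success and failure counts to the two shape parameters: α = 3.2+44 = 47.2, β = 9.6+6 = 15.6.
Posterior mean = α/(α+β) = 47.2/62.8 = 0.752.

Posterior: Beta(47.2, 15.6); mean ≈ 0.752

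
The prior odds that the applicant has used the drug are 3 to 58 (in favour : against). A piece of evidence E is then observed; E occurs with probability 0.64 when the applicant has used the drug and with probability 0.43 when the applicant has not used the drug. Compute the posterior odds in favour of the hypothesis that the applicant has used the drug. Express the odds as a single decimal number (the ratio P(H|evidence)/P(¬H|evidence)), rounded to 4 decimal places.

Prior odds = 3/58 = 0.051724. In log-odds, ln(0.051724) = -2.9618.
Add log likelihood ratio: ln(1.4884) = 0.39768.
Posterior log-odds = -2.5641, so posterior odds = exp(-2.5641) = 0.076985.

Posterior odds ≈ 0.0770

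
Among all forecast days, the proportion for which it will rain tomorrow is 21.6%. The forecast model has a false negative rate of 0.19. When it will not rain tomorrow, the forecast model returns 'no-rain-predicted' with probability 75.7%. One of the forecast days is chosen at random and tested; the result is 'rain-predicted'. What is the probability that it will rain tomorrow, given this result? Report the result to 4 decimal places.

Write H for 'it will rain tomorrow'. Prior odds H:¬H = 0.216/0.784 = 0.27551. For the 'rain-predicted' outcome, the likelihood ratio is 0.81/0.243 = 3.3333.
Posterior odds = 0.27551 × 3.3333 = 0.91837, so P(H|E) = 0.91837/(1+0.91837) = 0.4787.

P(H | E) ≈ 0.4787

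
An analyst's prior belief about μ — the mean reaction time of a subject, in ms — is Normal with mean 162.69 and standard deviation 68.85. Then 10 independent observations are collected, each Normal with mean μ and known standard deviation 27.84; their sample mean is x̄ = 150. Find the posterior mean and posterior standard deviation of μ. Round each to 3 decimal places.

Posterior mean ≈ 150.204; posterior SD ≈ 8.733

With known σ, the Normal prior is conjugate. Weight on the data is w = (n/σ²)/(n/σ² + 1/τ₀²) = 0.0129021/(0.0129021+0.00021096) = 0.98391.
Posterior mean = w·x̄ + (1−w)·μ₀ = 0.98391·150 + 0.016087·162.69 = 150.204. Posterior variance = 1/(0.0129021+0.00021096) = 76.2597, so SD = 8.733.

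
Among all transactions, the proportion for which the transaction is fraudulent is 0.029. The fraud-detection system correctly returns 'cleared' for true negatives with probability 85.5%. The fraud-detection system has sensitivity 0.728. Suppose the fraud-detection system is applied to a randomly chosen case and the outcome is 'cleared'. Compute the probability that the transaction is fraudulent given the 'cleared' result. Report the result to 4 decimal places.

P(H | E) ≈ 0.0094

Let H be the event that the transaction is fraudulent. P(H) = 0.029, so P(¬H) = 0.971. With E the 'cleared' result, P(E|H) = 0.272 and P(E|¬H) = 0.855.
P(E) = 0.272·0.029 + 0.855·0.971 = 0.0078880 + 0.83020 = 0.83809.
By Bayes' theorem, P(H|E) = 0.0078880 / 0.83809 = 0.0094.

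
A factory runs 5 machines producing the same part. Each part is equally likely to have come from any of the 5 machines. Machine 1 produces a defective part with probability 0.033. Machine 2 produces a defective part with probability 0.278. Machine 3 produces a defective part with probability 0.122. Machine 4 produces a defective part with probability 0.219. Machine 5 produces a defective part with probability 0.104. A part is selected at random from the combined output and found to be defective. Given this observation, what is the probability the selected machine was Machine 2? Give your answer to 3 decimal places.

Posterior probability ≈ 0.368

Tabulate prior·likelihood by source: [1] prior 0.2, lik 0.033, product 0.006600; [2] prior 0.2, lik 0.278, product 0.05560; [3] prior 0.2, lik 0.122, product 0.02440; [4] prior 0.2, lik 0.219, product 0.04380; [5] prior 0.2, lik 0.104, product 0.02080.
Normalizing constant = 0.15120; the posterior for Machine 2 is its product over the sum, 0.05560/0.15120 = 0.368.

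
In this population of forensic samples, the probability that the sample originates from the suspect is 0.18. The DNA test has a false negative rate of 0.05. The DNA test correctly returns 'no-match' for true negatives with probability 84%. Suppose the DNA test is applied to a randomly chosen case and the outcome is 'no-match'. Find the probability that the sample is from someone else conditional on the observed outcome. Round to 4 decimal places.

P(¬H | E) ≈ 0.9871

Write H for 'the sample originates from the suspect'. Prior odds H:¬H = 0.18/0.82 = 0.21951. For the 'no-match' outcome, the likelihood ratio is 0.05/0.84 = 0.059524.
Posterior odds = 0.21951 × 0.059524 = 0.013066, so P(H|E) = 0.013066/(1+0.013066) = 0.0129. Then P(¬H|E) = 1 − 0.0129 = 0.9871.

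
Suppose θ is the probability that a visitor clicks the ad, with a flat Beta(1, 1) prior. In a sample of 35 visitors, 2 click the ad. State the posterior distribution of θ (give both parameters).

Observing 2 successes and 33 failures updates Beta(1, 1) by adding the success and failure counts to the two shape parameters: α = 1+2 = 3, β = 1+33 = 34.

Posterior: Beta(3, 34)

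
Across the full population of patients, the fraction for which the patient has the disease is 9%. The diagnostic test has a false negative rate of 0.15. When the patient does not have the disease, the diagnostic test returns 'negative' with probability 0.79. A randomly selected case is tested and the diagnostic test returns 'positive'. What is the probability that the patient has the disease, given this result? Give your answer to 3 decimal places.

Let H be the event that the patient has the disease. P(H) = 0.09, so P(¬H) = 0.91. With E the 'positive' result, P(E|H) = 0.85 and P(E|¬H) = 0.21.
P(E) = 0.85·0.09 + 0.21·0.91 = 0.076500 + 0.19110 = 0.26760.
By Bayes' theorem, P(H|E) = 0.076500 / 0.26760 = 0.286.

P(H | E) ≈ 0.286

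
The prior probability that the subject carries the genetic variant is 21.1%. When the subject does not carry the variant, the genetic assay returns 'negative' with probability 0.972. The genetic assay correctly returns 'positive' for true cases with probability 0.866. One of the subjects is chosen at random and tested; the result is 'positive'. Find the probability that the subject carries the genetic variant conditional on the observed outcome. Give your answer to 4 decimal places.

P(H | E) ≈ 0.8921

Let H be the event that the subject carries the genetic variant. P(H) = 0.211, so P(¬H) = 0.789. With E the 'positive' result, P(E|H) = 0.866 and P(E|¬H) = 0.028.
P(E) = 0.866·0.211 + 0.028·0.789 = 0.18273 + 0.022092 = 0.20482.
By Bayes' theorem, P(H|E) = 0.18273 / 0.20482 = 0.8921.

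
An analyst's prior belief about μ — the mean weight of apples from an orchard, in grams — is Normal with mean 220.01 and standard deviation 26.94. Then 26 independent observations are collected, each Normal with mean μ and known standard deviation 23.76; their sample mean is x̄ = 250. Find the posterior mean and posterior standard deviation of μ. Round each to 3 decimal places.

With known σ, the Normal prior is conjugate. Weight on the data is w = (n/σ²)/(n/σ² + 1/τ₀²) = 0.0460554/(0.0460554+0.00137786) = 0.97095.
Posterior mean = w·x̄ + (1−w)·μ₀ = 0.97095·250 + 0.029048·220.01 = 249.129. Posterior variance = 1/(0.0460554+0.00137786) = 21.0823, so SD = 4.592.

Posterior mean ≈ 249.129; posterior SD ≈ 4.592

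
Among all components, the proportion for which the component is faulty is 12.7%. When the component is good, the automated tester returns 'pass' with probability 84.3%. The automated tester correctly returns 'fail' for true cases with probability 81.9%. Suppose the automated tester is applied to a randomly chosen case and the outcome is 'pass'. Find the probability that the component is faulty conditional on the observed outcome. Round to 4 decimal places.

Write H for 'the component is faulty'. Prior odds H:¬H = 0.127/0.873 = 0.14548. For the 'pass' outcome, the likelihood ratio is 0.181/0.843 = 0.21471.
Posterior odds = 0.14548 × 0.21471 = 0.031235, so P(H|E) = 0.031235/(1+0.031235) = 0.0303.

P(H | E) ≈ 0.0303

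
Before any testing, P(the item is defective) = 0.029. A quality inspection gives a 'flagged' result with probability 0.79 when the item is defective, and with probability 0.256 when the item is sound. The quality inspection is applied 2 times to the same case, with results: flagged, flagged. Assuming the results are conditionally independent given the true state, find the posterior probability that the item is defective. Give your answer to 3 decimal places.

Let H be the event that the item is defective; start with P(H) = 0.029. P('flagged'|H) = 0.79, P('flagged'|¬H) = 0.256.
Update on result 1 ('flagged'): P(H) ← 0.79·0.0290 / (0.79·0.0290 + 0.256·0.9710) = 0.022910/0.27149 = 0.0844.
Update on result 2 ('flagged'): P(H) ← 0.79·0.0844 / (0.79·0.0844 + 0.256·0.9156) = 0.066666/0.30106 = 0.2214.

Posterior P(H) ≈ 0.221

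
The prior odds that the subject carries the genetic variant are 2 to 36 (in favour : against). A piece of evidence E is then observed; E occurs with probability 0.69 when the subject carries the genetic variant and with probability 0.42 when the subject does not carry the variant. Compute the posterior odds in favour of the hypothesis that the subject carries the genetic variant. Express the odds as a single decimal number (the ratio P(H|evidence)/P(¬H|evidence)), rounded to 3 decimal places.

Prior odds = 2/36 = 0.055556.
Likelihood ratio for E = 0.69/0.42 = 1.6429.
Posterior odds = prior odds × LR = 0.091270.

Posterior odds ≈ 0.091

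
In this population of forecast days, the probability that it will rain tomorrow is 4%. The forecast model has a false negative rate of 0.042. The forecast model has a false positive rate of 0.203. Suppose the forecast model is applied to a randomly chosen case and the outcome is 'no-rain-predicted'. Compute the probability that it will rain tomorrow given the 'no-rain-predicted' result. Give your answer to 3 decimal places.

Write H for 'it will rain tomorrow'. Prior odds H:¬H = 0.04/0.96 = 0.041667. For the 'no-rain-predicted' outcome, the likelihood ratio is 0.042/0.797 = 0.052698.
Posterior odds = 0.041667 × 0.052698 = 0.0021957, so P(H|E) = 0.0021957/(1+0.0021957) = 0.002.

P(H | E) ≈ 0.002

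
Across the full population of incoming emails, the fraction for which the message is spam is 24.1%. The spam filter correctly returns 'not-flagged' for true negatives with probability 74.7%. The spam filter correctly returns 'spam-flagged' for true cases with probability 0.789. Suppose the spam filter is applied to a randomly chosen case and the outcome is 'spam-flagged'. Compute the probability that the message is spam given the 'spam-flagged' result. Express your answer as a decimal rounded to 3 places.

P(H | E) ≈ 0.498

Let H be the event that the message is spam. P(H) = 0.241, so P(¬H) = 0.759. With E the 'spam-flagged' result, P(E|H) = 0.789 and P(E|¬H) = 0.253.
P(E) = 0.789·0.241 + 0.253·0.759 = 0.19015 + 0.19203 = 0.38218.
By Bayes' theorem, P(H|E) = 0.19015 / 0.38218 = 0.498.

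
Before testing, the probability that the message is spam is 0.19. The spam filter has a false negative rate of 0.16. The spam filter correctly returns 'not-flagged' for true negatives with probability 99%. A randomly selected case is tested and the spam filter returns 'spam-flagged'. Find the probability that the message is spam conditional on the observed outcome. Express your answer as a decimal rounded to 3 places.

Write H for 'the message is spam'. Prior odds H:¬H = 0.19/0.81 = 0.23457. For the 'spam-flagged' outcome, the likelihood ratio is 0.84/0.01 = 84.000.
Posterior odds = 0.23457 × 84.000 = 19.704, so P(H|E) = 19.704/(1+19.704) = 0.952.

P(H | E) ≈ 0.952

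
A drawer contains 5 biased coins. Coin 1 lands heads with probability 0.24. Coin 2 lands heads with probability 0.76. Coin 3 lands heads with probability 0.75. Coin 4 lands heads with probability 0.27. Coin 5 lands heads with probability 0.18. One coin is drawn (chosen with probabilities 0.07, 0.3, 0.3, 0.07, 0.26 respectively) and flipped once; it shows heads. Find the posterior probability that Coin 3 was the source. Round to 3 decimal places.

Tabulate prior·likelihood by source: [1] prior 0.07, lik 0.24, product 0.01680; [2] prior 0.3, lik 0.76, product 0.2280; [3] prior 0.3, lik 0.75, product 0.2250; [4] prior 0.07, lik 0.27, product 0.01890; [5] prior 0.26, lik 0.18, product 0.04680.
Normalizing constant = 0.53550; the posterior for Coin 3 is its product over the sum, 0.2250/0.53550 = 0.420.

Posterior probability ≈ 0.420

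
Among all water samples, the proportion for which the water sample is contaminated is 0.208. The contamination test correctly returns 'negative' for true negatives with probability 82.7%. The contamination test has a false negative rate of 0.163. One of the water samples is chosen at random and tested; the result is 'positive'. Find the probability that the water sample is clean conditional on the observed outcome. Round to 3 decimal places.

Let H be the event that the water sample is contaminated. P(H) = 0.208, so P(¬H) = 0.792. With E the 'positive' result, P(E|H) = 0.837 and P(E|¬H) = 0.173.
P(E) = 0.837·0.208 + 0.173·0.792 = 0.17410 + 0.13702 = 0.31111.
By Bayes' theorem, P(H|E) = 0.17410 / 0.31111 = 0.560. Hence P(¬H|E) = 1 − 0.560 = 0.440.

P(¬H | E) ≈ 0.440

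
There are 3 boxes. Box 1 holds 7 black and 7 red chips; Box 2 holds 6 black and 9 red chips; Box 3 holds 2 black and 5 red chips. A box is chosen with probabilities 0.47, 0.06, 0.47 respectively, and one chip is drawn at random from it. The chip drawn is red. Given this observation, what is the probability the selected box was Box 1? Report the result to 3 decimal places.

Posterior probability ≈ 0.387

Tabulate prior·likelihood by source: [1] prior 0.47, lik 0.5, product 0.2350; [2] prior 0.06, lik 0.6, product 0.03600; [3] prior 0.47, lik 0.7143, product 0.3357.
Normalizing constant = 0.60671; the posterior for Box 1 is its product over the sum, 0.2350/0.60671 = 0.387.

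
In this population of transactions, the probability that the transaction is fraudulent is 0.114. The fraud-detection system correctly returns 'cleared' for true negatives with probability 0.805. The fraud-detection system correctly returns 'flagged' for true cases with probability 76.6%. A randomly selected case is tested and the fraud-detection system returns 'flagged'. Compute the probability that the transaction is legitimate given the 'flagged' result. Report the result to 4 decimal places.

Let H be the event that the transaction is fraudulent. P(H) = 0.114, so P(¬H) = 0.886. With E the 'flagged' result, P(E|H) = 0.766 and P(E|¬H) = 0.195.
P(E) = 0.766·0.114 + 0.195·0.886 = 0.087324 + 0.17277 = 0.26009.
By Bayes' theorem, P(H|E) = 0.087324 / 0.26009 = 0.3357. Hence P(¬H|E) = 1 − 0.3357 = 0.6643.

P(¬H | E) ≈ 0.6643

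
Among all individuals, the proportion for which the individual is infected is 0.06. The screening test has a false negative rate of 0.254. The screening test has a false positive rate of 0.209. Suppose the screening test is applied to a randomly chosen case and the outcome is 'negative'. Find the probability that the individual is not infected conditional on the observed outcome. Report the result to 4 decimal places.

P(¬H | E) ≈ 0.9799

Write H for 'the individual is infected'. Prior odds H:¬H = 0.06/0.94 = 0.063830. For the 'negative' outcome, the likelihood ratio is 0.254/0.791 = 0.32111.
Posterior odds = 0.063830 × 0.32111 = 0.020497, so P(H|E) = 0.020497/(1+0.020497) = 0.0201. Then P(¬H|E) = 1 − 0.0201 = 0.9799.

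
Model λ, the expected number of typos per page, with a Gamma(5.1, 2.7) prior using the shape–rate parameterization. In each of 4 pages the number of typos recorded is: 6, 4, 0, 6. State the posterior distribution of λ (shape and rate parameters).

Posterior: Gamma(shape=21.1, rate=6.7)

The Poisson likelihood adds the total count to the shape and the number of exposure periods to the rate. Here ∑xᵢ = 16 and n = 4, so shape 5.1→21.1 and rate 2.7→6.7.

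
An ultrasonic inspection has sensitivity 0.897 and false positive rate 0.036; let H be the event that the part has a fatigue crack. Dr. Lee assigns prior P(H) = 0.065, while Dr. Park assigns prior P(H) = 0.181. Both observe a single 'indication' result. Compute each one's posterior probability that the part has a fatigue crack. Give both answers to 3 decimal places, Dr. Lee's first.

The likelihood ratio for an 'indication' result is 0.897/0.036 = 24.917.
Dr. Lee: prior odds 0.065/0.935 = 0.069519; posterior odds 1.7322; posterior probability 0.634.
Dr. Park: prior odds 0.181/0.819 = 0.22100; posterior odds 5.5066; posterior probability 0.846.

Dr. Lee: 0.634; Dr. Park: 0.846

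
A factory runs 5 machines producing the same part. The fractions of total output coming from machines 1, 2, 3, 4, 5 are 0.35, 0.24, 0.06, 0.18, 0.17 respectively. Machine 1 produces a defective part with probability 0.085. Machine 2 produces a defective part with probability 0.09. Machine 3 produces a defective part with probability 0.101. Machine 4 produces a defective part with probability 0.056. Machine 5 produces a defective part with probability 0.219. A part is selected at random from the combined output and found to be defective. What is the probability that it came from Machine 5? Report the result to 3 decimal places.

Posterior probability ≈ 0.356

Tabulate prior·likelihood by source: [1] prior 0.35, lik 0.085, product 0.02975; [2] prior 0.24, lik 0.09, product 0.02160; [3] prior 0.06, lik 0.101, product 0.006060; [4] prior 0.18, lik 0.056, product 0.01008; [5] prior 0.17, lik 0.219, product 0.03723.
Normalizing constant = 0.10472; the posterior for Machine 5 is its product over the sum, 0.03723/0.10472 = 0.356.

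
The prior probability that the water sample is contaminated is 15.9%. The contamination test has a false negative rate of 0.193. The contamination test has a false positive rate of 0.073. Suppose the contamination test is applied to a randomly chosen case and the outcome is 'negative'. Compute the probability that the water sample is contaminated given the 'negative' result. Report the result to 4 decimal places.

Write H for 'the water sample is contaminated'. Prior odds H:¬H = 0.159/0.841 = 0.18906. For the 'negative' outcome, the likelihood ratio is 0.193/0.927 = 0.20820.
Posterior odds = 0.18906 × 0.20820 = 0.039362, so P(H|E) = 0.039362/(1+0.039362) = 0.0379.

P(H | E) ≈ 0.0379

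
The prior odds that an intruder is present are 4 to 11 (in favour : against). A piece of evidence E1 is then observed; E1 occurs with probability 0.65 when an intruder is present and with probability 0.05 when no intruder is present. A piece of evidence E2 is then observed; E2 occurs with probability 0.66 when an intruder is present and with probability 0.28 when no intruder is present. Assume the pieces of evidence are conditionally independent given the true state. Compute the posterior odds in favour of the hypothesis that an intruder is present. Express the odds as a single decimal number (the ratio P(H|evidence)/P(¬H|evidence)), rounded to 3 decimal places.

Prior odds = 4/11 = 0.36364. In log-odds, ln(0.36364) = -1.0116.
Add log likelihood ratios: ln(13.000) + ln(2.3571) = 3.4224.
Posterior log-odds = 2.4108, so posterior odds = exp(2.4108) = 11.143.

Posterior odds ≈ 11.143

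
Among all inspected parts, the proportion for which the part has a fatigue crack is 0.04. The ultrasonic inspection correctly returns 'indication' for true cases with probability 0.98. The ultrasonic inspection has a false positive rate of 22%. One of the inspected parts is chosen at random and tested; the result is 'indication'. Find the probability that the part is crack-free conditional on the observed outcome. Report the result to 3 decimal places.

Write H for 'the part has a fatigue crack'. Prior odds H:¬H = 0.04/0.96 = 0.041667. For the 'indication' outcome, the likelihood ratio is 0.98/0.22 = 4.4545.
Posterior odds = 0.041667 × 4.4545 = 0.18561, so P(H|E) = 0.18561/(1+0.18561) = 0.157. Then P(¬H|E) = 1 − 0.157 = 0.843.

P(¬H | E) ≈ 0.843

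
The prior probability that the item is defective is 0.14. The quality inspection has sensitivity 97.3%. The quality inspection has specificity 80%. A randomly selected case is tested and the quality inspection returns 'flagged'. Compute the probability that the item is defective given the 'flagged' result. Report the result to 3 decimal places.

Let H be the event that the item is defective. P(H) = 0.14, so P(¬H) = 0.86. With E the 'flagged' result, P(E|H) = 0.973 and P(E|¬H) = 0.2.
P(E) = 0.973·0.14 + 0.2·0.86 = 0.13622 + 0.17200 = 0.30822.
By Bayes' theorem, P(H|E) = 0.13622 / 0.30822 = 0.442.

P(H | E) ≈ 0.442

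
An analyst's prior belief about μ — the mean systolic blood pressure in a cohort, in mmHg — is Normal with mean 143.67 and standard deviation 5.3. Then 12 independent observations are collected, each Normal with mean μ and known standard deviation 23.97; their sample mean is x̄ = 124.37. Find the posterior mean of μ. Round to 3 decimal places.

With known σ, the Normal prior is conjugate. Weight on the data is w = (n/σ²)/(n/σ² + 1/τ₀²) = 0.0208855/(0.0208855+0.0355999) = 0.36975.
Posterior mean = w·x̄ + (1−w)·μ₀ = 0.36975·124.37 + 0.63025·143.67 = 136.534.

Posterior mean ≈ 136.534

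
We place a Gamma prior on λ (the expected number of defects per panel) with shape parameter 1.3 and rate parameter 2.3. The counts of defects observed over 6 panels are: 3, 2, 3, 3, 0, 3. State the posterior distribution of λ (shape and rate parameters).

Posterior: Gamma(shape=15.3, rate=8.3)

Total count ∑xᵢ = 14 over n = 6 panels.
Gamma is conjugate to the Poisson likelihood: posterior is Gamma(shape = 1.3+14 = 15.3, rate = 2.3+6 = 8.3).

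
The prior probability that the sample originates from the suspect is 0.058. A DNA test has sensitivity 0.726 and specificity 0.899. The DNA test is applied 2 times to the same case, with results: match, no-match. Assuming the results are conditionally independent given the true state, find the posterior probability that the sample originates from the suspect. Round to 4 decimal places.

Let H be the event that the sample originates from the suspect; start with P(H) = 0.058. P('match'|H) = 0.726, P('match'|¬H) = 0.101.
Update on result 1 ('match'): P(H) ← 0.726·0.0580 / (0.726·0.0580 + 0.101·0.9420) = 0.042108/0.13725 = 0.3068.
Update on result 2 ('no-match'): P(H) ← 0.274·0.3068 / (0.274·0.3068 + 0.899·0.6932) = 0.084063/0.70725 = 0.1189.

Posterior P(H) ≈ 0.1189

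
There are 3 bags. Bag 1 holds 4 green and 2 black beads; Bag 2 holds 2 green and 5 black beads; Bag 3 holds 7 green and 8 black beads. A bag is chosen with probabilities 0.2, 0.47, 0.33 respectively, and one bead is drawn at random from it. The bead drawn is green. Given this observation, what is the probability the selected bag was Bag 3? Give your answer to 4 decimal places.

Tabulate prior·likelihood by source: [1] prior 0.2, lik 0.6667, product 0.1333; [2] prior 0.47, lik 0.2857, product 0.1343; [3] prior 0.33, lik 0.4667, product 0.1540.
Normalizing constant = 0.42162; the posterior for Bag 3 is its product over the sum, 0.1540/0.42162 = 0.3653.

Posterior probability ≈ 0.3653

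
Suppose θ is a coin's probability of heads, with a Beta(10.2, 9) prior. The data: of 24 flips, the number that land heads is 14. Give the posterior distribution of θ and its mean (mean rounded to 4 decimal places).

Posterior: Beta(24.2, 19); mean ≈ 0.5602

Observing 14 successes and 10 failures updates Beta(10.2, 9) by adding the success and failure counts to the two shape parameters: α = 10.2+14 = 24.2, β = 9+10 = 19.
Posterior mean = α/(α+β) = 24.2/43.2 = 0.5602.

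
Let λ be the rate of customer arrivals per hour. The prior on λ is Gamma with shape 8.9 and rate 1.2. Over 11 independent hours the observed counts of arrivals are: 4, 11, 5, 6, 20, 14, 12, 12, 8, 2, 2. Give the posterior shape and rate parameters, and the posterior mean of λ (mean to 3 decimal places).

Total count ∑xᵢ = 96 over n = 11 hours.
Gamma is conjugate to the Poisson likelihood: posterior is Gamma(shape = 8.9+96 = 104.9, rate = 1.2+11 = 12.2).
Posterior mean = shape/rate = 104.9/12.2 = 8.598.

Posterior: Gamma(shape=104.9, rate=12.2); mean ≈ 8.598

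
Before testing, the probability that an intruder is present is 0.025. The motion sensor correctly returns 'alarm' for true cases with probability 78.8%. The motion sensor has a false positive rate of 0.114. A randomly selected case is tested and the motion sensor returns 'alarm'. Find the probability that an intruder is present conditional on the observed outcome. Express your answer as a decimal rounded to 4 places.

P(H | E) ≈ 0.1506

Write H for 'an intruder is present'. Prior odds H:¬H = 0.025/0.975 = 0.025641. For the 'alarm' outcome, the likelihood ratio is 0.788/0.114 = 6.9123.
Posterior odds = 0.025641 × 6.9123 = 0.17724, so P(H|E) = 0.17724/(1+0.17724) = 0.1506.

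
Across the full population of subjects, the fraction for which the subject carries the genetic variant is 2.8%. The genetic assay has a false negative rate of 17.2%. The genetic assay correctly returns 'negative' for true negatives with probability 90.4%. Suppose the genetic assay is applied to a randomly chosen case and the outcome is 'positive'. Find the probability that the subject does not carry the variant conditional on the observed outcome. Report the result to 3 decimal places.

Let H be the event that the subject carries the genetic variant. P(H) = 0.028, so P(¬H) = 0.972. With E the 'positive' result, P(E|H) = 0.828 and P(E|¬H) = 0.096.
P(E) = 0.828·0.028 + 0.096·0.972 = 0.023184 + 0.093312 = 0.11650.
By Bayes' theorem, P(H|E) = 0.023184 / 0.11650 = 0.199. Hence P(¬H|E) = 1 − 0.199 = 0.801.

P(¬H | E) ≈ 0.801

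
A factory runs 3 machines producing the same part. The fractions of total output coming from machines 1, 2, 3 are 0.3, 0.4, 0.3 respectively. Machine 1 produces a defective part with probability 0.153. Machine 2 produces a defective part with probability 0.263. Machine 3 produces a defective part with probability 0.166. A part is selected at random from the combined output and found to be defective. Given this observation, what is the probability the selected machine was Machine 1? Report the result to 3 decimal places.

P(defective|M1) = 0.153; P(defective|M2) = 0.263; P(defective|M3) = 0.166.
Prior × likelihood for each source: 0.3·0.153=0.04590, 0.4·0.263=0.1052, 0.3·0.166=0.04980. Summing gives P(defective) = 0.20090.
P(Machine 1 | defective) = 0.04590 / 0.20090 = 0.228.

Posterior probability ≈ 0.228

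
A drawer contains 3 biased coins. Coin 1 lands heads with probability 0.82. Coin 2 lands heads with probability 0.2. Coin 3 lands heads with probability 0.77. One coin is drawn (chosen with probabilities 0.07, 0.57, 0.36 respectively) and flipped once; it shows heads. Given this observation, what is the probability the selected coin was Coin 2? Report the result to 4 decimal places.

Posterior probability ≈ 0.2541

Tabulate prior·likelihood by source: [1] prior 0.07, lik 0.82, product 0.05740; [2] prior 0.57, lik 0.2, product 0.1140; [3] prior 0.36, lik 0.77, product 0.2772.
Normalizing constant = 0.44860; the posterior for Coin 2 is its product over the sum, 0.1140/0.44860 = 0.2541.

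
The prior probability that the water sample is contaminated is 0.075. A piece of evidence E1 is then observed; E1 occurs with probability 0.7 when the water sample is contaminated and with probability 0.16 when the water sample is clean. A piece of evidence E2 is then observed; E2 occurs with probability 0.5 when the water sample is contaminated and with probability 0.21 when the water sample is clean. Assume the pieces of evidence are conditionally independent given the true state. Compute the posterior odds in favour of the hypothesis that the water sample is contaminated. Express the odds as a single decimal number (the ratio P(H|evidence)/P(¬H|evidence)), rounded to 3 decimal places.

Prior odds = 0.075/(1−0.075) = 0.081081. In log-odds, ln(0.081081) = -2.5123.
Add log likelihood ratios: ln(4.3750) + ln(2.3810) = 2.3434.
Posterior log-odds = -0.16890, so posterior odds = exp(-0.16890) = 0.84459.

Posterior odds ≈ 0.845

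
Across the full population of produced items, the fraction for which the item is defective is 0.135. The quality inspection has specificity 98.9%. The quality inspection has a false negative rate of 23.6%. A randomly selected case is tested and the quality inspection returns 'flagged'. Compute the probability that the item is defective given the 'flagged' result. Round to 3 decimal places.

P(H | E) ≈ 0.916

Write H for 'the item is defective'. Prior odds H:¬H = 0.135/0.865 = 0.15607. For the 'flagged' outcome, the likelihood ratio is 0.764/0.011 = 69.455.
Posterior odds = 0.15607 × 69.455 = 10.840, so P(H|E) = 10.840/(1+10.840) = 0.916.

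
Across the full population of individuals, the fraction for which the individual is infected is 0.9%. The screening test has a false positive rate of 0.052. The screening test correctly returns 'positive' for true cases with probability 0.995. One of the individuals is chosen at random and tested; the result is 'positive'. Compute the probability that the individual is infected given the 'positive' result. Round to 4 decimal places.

P(H | E) ≈ 0.1480

Let H be the event that the individual is infected. P(H) = 0.009, so P(¬H) = 0.991. With E the 'positive' result, P(E|H) = 0.995 and P(E|¬H) = 0.052.
P(E) = 0.995·0.009 + 0.052·0.991 = 0.0089550 + 0.051532 = 0.060487.
By Bayes' theorem, P(H|E) = 0.0089550 / 0.060487 = 0.1480.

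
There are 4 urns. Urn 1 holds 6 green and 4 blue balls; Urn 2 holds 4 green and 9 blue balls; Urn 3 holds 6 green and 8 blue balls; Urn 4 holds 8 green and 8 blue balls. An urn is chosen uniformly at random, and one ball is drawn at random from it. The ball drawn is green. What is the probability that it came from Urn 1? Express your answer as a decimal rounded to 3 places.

Tabulate prior·likelihood by source: [1] prior 0.25, lik 0.6, product 0.1500; [2] prior 0.25, lik 0.3077, product 0.07692; [3] prior 0.25, lik 0.4286, product 0.1071; [4] prior 0.25, lik 0.5, product 0.1250.
Normalizing constant = 0.45907; the posterior for Urn 1 is its product over the sum, 0.1500/0.45907 = 0.327.

Posterior probability ≈ 0.327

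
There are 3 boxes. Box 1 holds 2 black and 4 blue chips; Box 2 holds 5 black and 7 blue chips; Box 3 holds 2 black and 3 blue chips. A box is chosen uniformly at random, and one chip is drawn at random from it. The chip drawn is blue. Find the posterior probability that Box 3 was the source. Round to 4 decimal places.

Posterior probability ≈ 0.3243

Tabulate prior·likelihood by source: [1] prior 0.333333, lik 0.6667, product 0.2222; [2] prior 0.333333, lik 0.5833, product 0.1944; [3] prior 0.333333, lik 0.6, product 0.2000.
Normalizing constant = 0.61667; the posterior for Box 3 is its product over the sum, 0.2000/0.61667 = 0.3243.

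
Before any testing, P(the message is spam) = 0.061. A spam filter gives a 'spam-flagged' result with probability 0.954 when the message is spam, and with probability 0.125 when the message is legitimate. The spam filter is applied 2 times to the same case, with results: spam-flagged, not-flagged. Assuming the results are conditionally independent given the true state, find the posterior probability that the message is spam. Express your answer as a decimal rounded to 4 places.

Posterior P(H) ≈ 0.0254

With H the event that the message is spam, the joint likelihood of the observed sequence is P(data|H) = 0.954·0.046 = 0.043884 and P(data|¬H) = 0.125·0.875 = 0.10938.
Bayes: P(H|data) = 0.061·0.043884 / (0.061·0.043884 + 0.939·0.10938) = 0.0026769/0.10538 = 0.0254.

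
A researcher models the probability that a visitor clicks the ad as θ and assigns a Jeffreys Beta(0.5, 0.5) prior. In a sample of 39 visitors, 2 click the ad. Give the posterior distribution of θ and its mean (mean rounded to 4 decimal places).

Posterior: Beta(2.5, 37.5); mean ≈ 0.0625

Observing 2 successes and 37 failures updates Beta(0.5, 0.5) by adding the success and failure counts to the two shape parameters: α = 0.5+2 = 2.5, β = 0.5+37 = 37.5.
Posterior mean = α/(α+β) = 2.5/40 = 0.0625.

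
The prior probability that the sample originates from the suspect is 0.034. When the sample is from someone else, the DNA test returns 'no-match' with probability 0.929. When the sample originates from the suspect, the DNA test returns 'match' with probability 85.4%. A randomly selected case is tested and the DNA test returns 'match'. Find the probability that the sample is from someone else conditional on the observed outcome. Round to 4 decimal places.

Write H for 'the sample originates from the suspect'. Prior odds H:¬H = 0.034/0.966 = 0.035197. For the 'match' outcome, the likelihood ratio is 0.854/0.071 = 12.028.
Posterior odds = 0.035197 × 12.028 = 0.42335, so P(H|E) = 0.42335/(1+0.42335) = 0.2974. Then P(¬H|E) = 1 − 0.2974 = 0.7026.

P(¬H | E) ≈ 0.7026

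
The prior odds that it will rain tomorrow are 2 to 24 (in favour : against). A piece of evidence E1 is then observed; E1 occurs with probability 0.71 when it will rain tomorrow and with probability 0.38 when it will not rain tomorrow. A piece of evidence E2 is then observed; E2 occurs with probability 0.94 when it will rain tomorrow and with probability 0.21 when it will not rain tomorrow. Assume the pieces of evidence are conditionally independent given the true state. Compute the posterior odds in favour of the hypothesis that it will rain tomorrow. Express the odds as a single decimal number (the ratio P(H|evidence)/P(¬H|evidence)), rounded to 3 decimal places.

Prior odds = 2/24 = 0.083333.
Likelihood ratio for E1 = 0.71/0.38 = 1.8684.
Likelihood ratio for E2 = 0.94/0.21 = 4.4762.
Posterior odds = prior odds × LR₁ × LR₂ = 0.69695.

Posterior odds ≈ 0.697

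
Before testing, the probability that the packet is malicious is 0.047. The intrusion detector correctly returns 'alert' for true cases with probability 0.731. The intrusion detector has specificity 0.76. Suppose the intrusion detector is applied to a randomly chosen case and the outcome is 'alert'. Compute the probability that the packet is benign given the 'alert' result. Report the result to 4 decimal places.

Let H be the event that the packet is malicious. P(H) = 0.047, so P(¬H) = 0.953. With E the 'alert' result, P(E|H) = 0.731 and P(E|¬H) = 0.24.
P(E) = 0.731·0.047 + 0.24·0.953 = 0.034357 + 0.22872 = 0.26308.
By Bayes' theorem, P(H|E) = 0.034357 / 0.26308 = 0.1306. Hence P(¬H|E) = 1 − 0.1306 = 0.8694.

P(¬H | E) ≈ 0.8694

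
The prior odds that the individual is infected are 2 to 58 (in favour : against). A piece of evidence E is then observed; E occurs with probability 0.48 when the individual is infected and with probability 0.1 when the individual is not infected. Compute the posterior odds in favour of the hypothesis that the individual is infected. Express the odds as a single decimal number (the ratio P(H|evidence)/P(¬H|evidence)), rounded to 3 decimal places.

Posterior odds ≈ 0.166

Prior odds = 2/58 = 0.034483.
Likelihood ratio for E = 0.48/0.1 = 4.8000.
Posterior odds = prior odds × LR = 0.16552.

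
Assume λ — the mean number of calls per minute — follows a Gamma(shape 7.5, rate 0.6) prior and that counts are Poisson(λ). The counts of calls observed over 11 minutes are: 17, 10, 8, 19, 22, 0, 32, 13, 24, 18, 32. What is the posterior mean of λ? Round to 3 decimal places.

Total count ∑xᵢ = 195 over n = 11 minutes.
Gamma is conjugate to the Poisson likelihood: posterior is Gamma(shape = 7.5+195 = 202.5, rate = 0.6+11 = 11.6).
E[λ | data] = 202.5/11.6 = 17.457.

Posterior mean ≈ 17.457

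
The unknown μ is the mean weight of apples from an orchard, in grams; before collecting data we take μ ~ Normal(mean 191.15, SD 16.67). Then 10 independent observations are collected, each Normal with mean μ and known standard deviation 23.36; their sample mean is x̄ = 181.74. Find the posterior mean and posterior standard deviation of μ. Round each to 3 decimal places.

Prior precision 1/τ₀² = 1/16.67² = 0.00359856; data precision n/σ² = 10/23.36² = 0.0183254.
Posterior precision = 0.00359856 + 0.0183254 = 0.0219240, giving posterior SD = 1/√0.0219240 = 6.754.
Posterior mean = (0.00359856·191.15 + 0.0183254·181.74) / 0.0219240 = 183.285.

Posterior mean ≈ 183.285; posterior SD ≈ 6.754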